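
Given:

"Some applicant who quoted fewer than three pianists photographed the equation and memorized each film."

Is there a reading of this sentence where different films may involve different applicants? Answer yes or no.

This is the *each film* > *some applicant* reading.
The target quantifier *each film* is part of one conjunct of the coordinate structure (*memorized each film*).
QR out of a conjunct would have to apply non-ATB, which the CSC forbids.
*each film* is confined to the island and cannot take scope over *some applicant*.

No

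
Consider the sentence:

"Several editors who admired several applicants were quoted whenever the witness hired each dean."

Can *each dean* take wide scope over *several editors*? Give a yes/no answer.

No

*each dean* sits inside the adjunct clause *whenever the witness hired each dean*.
Scope out of an adjunct clause is unavailable: QR respects the adjunct-island constraint.
There is no licit LF on which *each dean* c-commands *several editors*.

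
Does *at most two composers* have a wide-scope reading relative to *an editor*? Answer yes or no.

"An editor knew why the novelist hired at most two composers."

*at most two composers* occurs within the embedded question *why the novelist hired at most two composers*.
Embedded wh-clauses are opaque for QR, so the quantifier stays inside the question.
So the wide-scope reading for *at most two composers* is blocked.

No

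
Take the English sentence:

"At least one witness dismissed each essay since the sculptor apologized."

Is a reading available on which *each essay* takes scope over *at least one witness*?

Neither queried DP is inside the adjunct, so the adjunct-island constraint does not apply.
No island intervenes, so both surface and inverse scope are derivable.
Both orderings are possible: *at least one witness* > *each essay* and *each essay* > *at least one witness*.

Yes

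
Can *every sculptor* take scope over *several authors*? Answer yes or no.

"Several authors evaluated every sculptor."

Yes

*several authors* and *every sculptor* are co-arguments of the matrix verb, with nothing but a clause-internal boundary between them.
No island intervenes, so both surface and inverse scope are derivable.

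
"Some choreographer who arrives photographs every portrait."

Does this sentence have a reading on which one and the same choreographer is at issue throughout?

The paraphrase describes the scope ordering *some choreographer* > *every portrait*.
Surface scope (*some choreographer* > *every portrait*) is always derivable; islands only block QR, not in-situ interpretation.

Yes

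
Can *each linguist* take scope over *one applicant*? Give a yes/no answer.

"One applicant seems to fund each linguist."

Yes

*each linguist* is the object of the infinitival complement of a raising predicate; raising infinitives are transparent for QR, so the two DPs are in effect clausemates.
No island intervenes, so both surface and inverse scope are derivable.
Both orderings are possible: *one applicant* > *each linguist* and *each linguist* > *one applicant*.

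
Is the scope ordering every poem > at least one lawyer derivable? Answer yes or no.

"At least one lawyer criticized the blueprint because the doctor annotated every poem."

*every poem* is embedded in the adjunct clause *because the doctor annotated every poem*.
Adjunct clauses are scope islands: a quantifier inside an adjunct cannot raise into the matrix clause.
*every poem* is confined to the island and cannot take scope over *at least one lawyer*.

No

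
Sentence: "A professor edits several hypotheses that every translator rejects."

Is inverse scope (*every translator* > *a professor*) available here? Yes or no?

No

The DP *every translator* is contained in the relative clause *that every translator rejects* modifying *several hypotheses*.
Relative clauses block scope extraction: QR cannot target a position outside the modified NP.
There is no licit LF on which *every translator* c-commands *a professor*.
(Only the surface reading survives: one fixed professor with respect to all the relevant translators.)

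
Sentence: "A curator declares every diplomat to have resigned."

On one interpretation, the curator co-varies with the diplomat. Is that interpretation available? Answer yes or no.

That reading corresponds to *every diplomat* > *a curator*.
The ECM infinitive is scope-transparent — *every diplomat* is free to raise above *a curator*.
With no island boundary between them, the object can take inverse scope over the subject via ordinary QR within the clause.
The sentence is scopally ambiguous between *a curator* > *every diplomat* and *every diplomat* > *a curator*.

Yes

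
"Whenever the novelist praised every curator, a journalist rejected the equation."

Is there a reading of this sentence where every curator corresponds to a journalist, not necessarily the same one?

No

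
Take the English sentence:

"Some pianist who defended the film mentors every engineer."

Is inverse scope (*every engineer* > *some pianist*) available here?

Yes

Although the sentence contains a relative clause (*who defended the film*), *every engineer* is outside it, in the matrix VP.
QR within a single clause is free, so the lower quantifier may take scope over the higher one.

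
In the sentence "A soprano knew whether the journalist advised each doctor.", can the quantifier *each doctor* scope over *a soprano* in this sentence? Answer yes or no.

No

*each doctor* sits inside the embedded question *whether the journalist advised each doctor*.
Embedded questions are wh-islands: a quantifier inside an indirect question cannot QR into the matrix clause.
Hence only narrow scope for *each doctor* (under *a soprano*) survives.
(Only the surface reading survives: one fixed soprano with respect to all the relevant doctors.)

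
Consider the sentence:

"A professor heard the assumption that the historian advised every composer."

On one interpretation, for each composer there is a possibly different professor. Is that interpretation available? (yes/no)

No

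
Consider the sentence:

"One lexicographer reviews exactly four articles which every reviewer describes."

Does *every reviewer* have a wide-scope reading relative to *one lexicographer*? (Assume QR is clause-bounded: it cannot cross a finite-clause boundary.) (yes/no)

No

The DP *every reviewer* is contained in the relative clause *which every reviewer describes* modifying *exactly four articles*.
Relative clauses are scope islands: a quantifier cannot QR out of a relative clause to take scope in the matrix clause.
There is no licit LF on which *every reviewer* c-commands *one lexicographer*.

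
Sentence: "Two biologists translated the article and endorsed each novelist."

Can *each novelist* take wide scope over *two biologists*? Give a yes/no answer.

No

Structurally, *each novelist* is inside one conjunct of the coordinate structure (*endorsed each novelist*).
A quantifier cannot raise out of one conjunct of a coordination across the whole coordinate structure — the CSC applies to QR.
There is no licit LF on which *each novelist* c-commands *two biologists*.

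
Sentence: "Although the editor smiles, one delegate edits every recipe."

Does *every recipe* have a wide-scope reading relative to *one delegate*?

The adjunct island is irrelevant here — *every recipe* and *one delegate* are both in the matrix clause.
QR within a single clause is free, so the lower quantifier may take scope over the higher one.
Both orderings are possible: *one delegate* > *every recipe* and *every recipe* > *one delegate*.

Yes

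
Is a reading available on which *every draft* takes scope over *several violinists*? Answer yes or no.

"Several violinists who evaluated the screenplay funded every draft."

*every draft* sits in the matrix clause, not in the relative clause on *several violinists*.
Since no island is crossed, the inverse ordering is licensed alongside surface scope.

Yes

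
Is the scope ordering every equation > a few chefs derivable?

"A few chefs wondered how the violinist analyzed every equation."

*every equation* is embedded in the embedded question *how the violinist analyzed every equation*.
An indirect question is a wh-island; the filled [Spec,CP] blocks QR across the CP edge.
So *every equation* cannot raise high enough to outscope *a few chefs*; only the surface ordering *a few chefs* > *every equation* is available.

No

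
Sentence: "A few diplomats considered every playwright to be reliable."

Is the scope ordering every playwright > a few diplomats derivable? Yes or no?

Yes

This is an ECM construction: *every playwright* is the infinitival subject, Case-marked by the matrix verb, and the infinitive is transparent for QR.
Since no island is crossed, the inverse ordering is licensed alongside surface scope.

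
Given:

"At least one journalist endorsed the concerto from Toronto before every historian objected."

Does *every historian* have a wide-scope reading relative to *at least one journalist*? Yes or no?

No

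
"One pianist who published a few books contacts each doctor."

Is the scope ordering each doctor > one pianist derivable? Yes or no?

Yes

The RC *who published a few books* is an island, but *each doctor* is not inside it — it is the matrix object, a clausemate of *one pianist*.
With no island boundary between them, the object can take inverse scope over the subject via ordinary QR within the clause.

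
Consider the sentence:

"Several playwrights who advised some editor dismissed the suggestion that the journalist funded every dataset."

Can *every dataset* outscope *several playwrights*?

No

*every dataset* sits inside the complex NP *the suggestion that the journalist funded every dataset*.
Noun-complement clauses are scope islands (the Complex NP Constraint): a quantifier inside one cannot scope into the matrix.
*every dataset* > *several playwrights* would require crossing that boundary, which is illicit.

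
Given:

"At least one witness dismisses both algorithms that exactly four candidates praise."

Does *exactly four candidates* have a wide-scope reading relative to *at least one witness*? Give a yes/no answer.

No

*exactly four candidates* occurs within the relative clause *that exactly four candidates praise* modifying *both algorithms*.
The relative clause forms an island for QR, so the quantifier is confined to the head noun's restrictor.
Hence only narrow scope for *exactly four candidates* (under *at least one witness*) survives.
(Only the surface reading survives: one fixed witness with respect to all the relevant candidates.)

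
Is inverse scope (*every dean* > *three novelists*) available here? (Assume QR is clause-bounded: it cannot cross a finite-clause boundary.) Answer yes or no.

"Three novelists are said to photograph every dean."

*every dean* is the object of the infinitival complement of a raising predicate; raising infinitives are transparent for QR, so the two DPs are in effect clausemates.
Ordinary QR to a clause-peripheral position gives the wide-scope LF for the lower DP.

Yes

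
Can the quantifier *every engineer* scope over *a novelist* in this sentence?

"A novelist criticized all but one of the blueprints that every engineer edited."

The DP *every engineer* is contained in the relative clause *that every engineer edited* modifying *all but one of the blueprints*.
Quantifiers inside a relative clause are trapped there; the RC boundary blocks QR.
So *every engineer* cannot raise to a position above *a novelist*.
(Only the surface reading survives: one fixed novelist with respect to all the relevant engineers.)

No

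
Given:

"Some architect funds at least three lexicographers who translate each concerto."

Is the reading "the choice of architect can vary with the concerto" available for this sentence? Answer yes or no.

The described interpretation is the *each concerto* > *some architect* scoping.
The target quantifier *each concerto* is part of the relative clause *who translate each concerto* modifying *at least three lexicographers*.
QR out of a relative clause is ruled out by the relative-clause island constraint.
There is no licit LF on which *each concerto* c-commands *some architect*.
(Only the surface reading survives: one fixed architect with respect to all the relevant concertos.)

No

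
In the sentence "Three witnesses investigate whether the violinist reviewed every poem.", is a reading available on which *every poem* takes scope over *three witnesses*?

No

*every poem* occurs within the embedded question *whether the violinist reviewed every poem*.
Embedded questions are wh-islands: a quantifier inside an indirect question cannot QR into the matrix clause.
So *every poem* cannot raise high enough to outscope *three witnesses*; only the surface ordering *three witnesses* > *every poem* is available.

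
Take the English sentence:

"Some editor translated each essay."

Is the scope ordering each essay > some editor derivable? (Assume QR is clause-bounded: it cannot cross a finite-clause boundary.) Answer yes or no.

Yes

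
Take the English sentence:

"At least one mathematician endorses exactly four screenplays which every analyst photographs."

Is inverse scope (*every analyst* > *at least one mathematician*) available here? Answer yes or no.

*every analyst* is embedded in the relative clause *which every analyst photographs* modifying *exactly four screenplays*.
A relative clause is a scope island — quantifier raising cannot cross its boundary.
Hence only narrow scope for *every analyst* (under *at least one mathematician*) survives.
(Only the surface reading survives: one fixed mathematician with respect to all the relevant analysts.)

No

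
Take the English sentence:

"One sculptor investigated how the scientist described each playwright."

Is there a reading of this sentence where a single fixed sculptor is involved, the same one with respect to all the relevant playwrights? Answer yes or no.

Yes

The paraphrase describes the scope ordering *one sculptor* > *each playwright*.
That is the surface-scope ordering, which is always one of the available readings — island constraints only ever restrict inverse scope.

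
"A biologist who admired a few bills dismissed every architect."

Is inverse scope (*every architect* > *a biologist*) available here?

Yes

Although the sentence contains a relative clause (*who admired a few bills*), *every architect* is outside it, in the matrix VP.
Nothing blocks QR of the lower DP to a position above the higher one, so inverse scope is available.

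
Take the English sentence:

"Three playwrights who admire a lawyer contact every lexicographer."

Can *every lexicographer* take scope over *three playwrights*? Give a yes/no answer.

Yes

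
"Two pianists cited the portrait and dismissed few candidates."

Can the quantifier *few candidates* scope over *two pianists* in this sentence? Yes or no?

No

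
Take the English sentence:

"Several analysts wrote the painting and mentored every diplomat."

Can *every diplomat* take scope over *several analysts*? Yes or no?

The DP *every diplomat* is contained in one conjunct of the coordinate structure (*mentored every diplomat*).
QR out of a conjunct would have to apply non-ATB, which the CSC forbids.
Hence only narrow scope for *every diplomat* (under *several analysts*) survives.

No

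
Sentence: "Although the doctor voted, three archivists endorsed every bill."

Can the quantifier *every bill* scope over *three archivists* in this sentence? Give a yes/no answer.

*every bill* is a matrix argument; the adjunct is an island but the target quantifier is outside it.
With no island boundary between them, the object can take inverse scope over the subject via ordinary QR within the clause.

Yes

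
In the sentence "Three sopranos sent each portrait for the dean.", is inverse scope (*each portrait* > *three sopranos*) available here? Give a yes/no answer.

*three sopranos* and *each portrait* are co-arguments of the matrix verb, with nothing but a clause-internal boundary between them.
QR within a single clause is free, so the lower quantifier may take scope over the higher one.
The sentence is scopally ambiguous between *three sopranos* > *each portrait* and *each portrait* > *three sopranos*.

Yes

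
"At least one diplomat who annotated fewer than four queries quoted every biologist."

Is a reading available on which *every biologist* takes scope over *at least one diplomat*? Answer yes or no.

Yes

*every biologist* is a matrix argument; only *at least one diplomat* is modified by the relative clause *who annotated fewer than four queries*, so the RC island is irrelevant to the target quantifier.
Ordinary QR to a clause-peripheral position gives the wide-scope LF for the lower DP.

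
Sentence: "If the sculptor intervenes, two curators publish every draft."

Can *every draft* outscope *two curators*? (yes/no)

Yes

Neither queried DP is inside the adjunct, so the adjunct-island constraint does not apply.
Ordinary QR to a clause-peripheral position gives the wide-scope LF for the lower DP.
The sentence is scopally ambiguous between *two curators* > *every draft* and *every draft* > *two curators*.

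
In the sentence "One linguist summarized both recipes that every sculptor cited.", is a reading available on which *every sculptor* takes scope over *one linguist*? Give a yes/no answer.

No

*every sculptor* sits inside the relative clause *that every sculptor cited* modifying *both recipes*.
QR out of a relative clause is ruled out by the relative-clause island constraint.
So the wide-scope reading for *every sculptor* is blocked.
(Only the surface reading survives: one fixed linguist with respect to all the relevant sculptors.)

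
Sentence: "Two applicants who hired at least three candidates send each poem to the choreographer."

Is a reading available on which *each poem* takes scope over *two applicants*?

Although the sentence contains a relative clause (*who hired at least three candidates*), *each poem* is outside it, in the matrix VP.
Since no island is crossed, the inverse ordering is licensed alongside surface scope.

Yes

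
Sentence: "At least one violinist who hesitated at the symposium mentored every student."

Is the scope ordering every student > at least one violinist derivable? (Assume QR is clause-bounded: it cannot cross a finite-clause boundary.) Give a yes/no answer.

Yes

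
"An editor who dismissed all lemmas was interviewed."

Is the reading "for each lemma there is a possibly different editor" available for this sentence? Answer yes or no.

No

This is the *all lemmas* > *an editor* reading.
Structurally, *all lemmas* is inside the relative clause *who dismissed all lemmas*.
Quantifiers inside a relative clause are trapped there; the RC boundary blocks QR.
So the wide-scope reading for *all lemmas* is blocked.
(Only the surface reading survives: one fixed editor with respect to all the relevant lemmas.)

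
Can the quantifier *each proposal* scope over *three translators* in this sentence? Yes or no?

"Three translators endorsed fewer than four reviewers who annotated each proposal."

No

The target quantifier *each proposal* is part of the relative clause *who annotated each proposal* modifying *fewer than four reviewers*.
Relative clauses are scope islands: a quantifier cannot QR out of a relative clause to take scope in the matrix clause.
So *each proposal* cannot raise high enough to outscope *three translators*; only the surface ordering *three translators* > *each proposal* is available.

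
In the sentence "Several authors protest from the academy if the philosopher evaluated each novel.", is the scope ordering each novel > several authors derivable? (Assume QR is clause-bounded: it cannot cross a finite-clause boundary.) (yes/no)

No

Structurally, *each novel* is inside the adjunct clause *if the philosopher evaluated each novel*.
The adjunct-island constraint bars QR out of an adverbial clause.
*each novel* > *several authors* would require crossing that boundary, which is illicit.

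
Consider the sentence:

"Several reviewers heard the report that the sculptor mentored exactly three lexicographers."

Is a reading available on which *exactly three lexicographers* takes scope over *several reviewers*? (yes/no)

*exactly three lexicographers* sits inside the complex NP *the report that the sculptor mentored exactly three lexicographers*.
The complex NP is opaque for QR — the quantifier is frozen inside the noun's complement.
There is no licit LF on which *exactly three lexicographers* c-commands *several reviewers*.

No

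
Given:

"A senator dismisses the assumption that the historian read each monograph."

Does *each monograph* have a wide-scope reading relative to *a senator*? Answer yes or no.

No

*each monograph* is embedded in the complex NP *the assumption that the historian read each monograph*.
The Complex NP Constraint bars QR out of the complement clause of a noun.
There is no licit LF on which *each monograph* c-commands *a senator*.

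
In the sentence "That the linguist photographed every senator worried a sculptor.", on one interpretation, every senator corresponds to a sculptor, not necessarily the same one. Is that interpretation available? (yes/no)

This is the *every senator* > *a sculptor* reading.
*every senator* sits inside the sentential subject *that the linguist photographed every senator*.
Clausal subjects are scope islands; QR from inside the subject into the matrix is barred.
So *every senator* cannot raise to a position above *a sculptor*.

No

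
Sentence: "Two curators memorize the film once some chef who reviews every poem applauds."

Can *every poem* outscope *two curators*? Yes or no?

*every poem* sits inside the relative clause *who reviews every poem*, which is itself inside the adjunct *once some chef who reviews every poem applauds*.
Two island boundaries intervene — the relative clause and the adjunct. Either alone would block QR.
There is no licit LF on which *every poem* c-commands *two curators*.

No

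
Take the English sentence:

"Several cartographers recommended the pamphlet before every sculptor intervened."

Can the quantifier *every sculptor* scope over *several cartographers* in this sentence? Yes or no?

No

*every sculptor* is embedded in the adjunct clause *before every sculptor intervened*.
Adjunct clauses are scope islands: a quantifier inside an adjunct cannot raise into the matrix clause.
Hence only narrow scope for *every sculptor* (under *several cartographers*) survives.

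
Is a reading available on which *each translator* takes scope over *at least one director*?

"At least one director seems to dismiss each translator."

Yes

Infinitival complements of raising predicates do not block QR; *each translator* and *at least one director* are effectively clausemates.
Clause-internal QR can adjoin the lower DP above the subject, yielding the inverse reading.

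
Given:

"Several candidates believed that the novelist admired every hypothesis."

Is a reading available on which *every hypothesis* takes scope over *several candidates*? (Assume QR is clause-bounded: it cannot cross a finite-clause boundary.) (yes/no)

No

Structurally, *every hypothesis* is inside the finite complement clause *that the novelist admired every hypothesis*.
Under clause-bounded QR, a quantifier in an embedded finite clause cannot raise into the matrix clause.
So the wide-scope reading for *every hypothesis* is blocked.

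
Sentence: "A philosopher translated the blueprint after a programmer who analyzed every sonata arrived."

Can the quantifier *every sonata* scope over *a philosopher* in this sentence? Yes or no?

No

The target quantifier *every sonata* is part of the relative clause *who analyzed every sonata*, which is itself inside the adjunct *after a programmer who analyzed every sonata arrived*.
Nested islands: the RC island is itself inside an adjunct island, so wide scope is doubly excluded.
Hence only narrow scope for *every sonata* (under *a philosopher*) survives.
(Only the surface reading survives: one fixed philosopher with respect to all the relevant sonatas.)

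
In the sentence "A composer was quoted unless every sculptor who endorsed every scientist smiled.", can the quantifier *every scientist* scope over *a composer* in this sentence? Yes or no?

*every scientist* sits inside the relative clause *who endorsed every scientist*, which is itself inside the adjunct *unless every sculptor who endorsed every scientist smiled*.
Nested islands: the RC island is itself inside an adjunct island, so wide scope is doubly excluded.
So *every scientist* cannot raise high enough to outscope *a composer*; only the surface ordering *a composer* > *every scientist* is available.
(Only the surface reading survives: one fixed composer with respect to all the relevant scientists.)

No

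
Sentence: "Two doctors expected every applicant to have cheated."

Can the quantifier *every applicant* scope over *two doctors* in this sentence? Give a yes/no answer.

Yes

*every applicant* is an ECM subject; ECM complements are not islands, and the embedded quantifier may take matrix scope.
Nothing blocks QR of the lower DP to a position above the higher one, so inverse scope is available.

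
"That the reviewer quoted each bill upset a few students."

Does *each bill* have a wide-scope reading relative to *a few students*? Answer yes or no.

The target quantifier *each bill* is part of the sentential subject *that the reviewer quoted each bill*.
The subject-island constraint blocks QR out of a clausal subject.
The ordering *each bill* > *a few students* is therefore underivable.

No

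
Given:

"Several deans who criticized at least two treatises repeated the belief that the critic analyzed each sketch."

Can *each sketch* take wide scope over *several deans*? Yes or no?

*each sketch* occurs within the complex NP *the belief that the critic analyzed each sketch*.
Since the clause is the complement of a nominal head, the CNPC blocks scope extraction.
So *each sketch* cannot raise high enough to outscope *several deans*; only the surface ordering *several deans* > *each sketch* is available.

No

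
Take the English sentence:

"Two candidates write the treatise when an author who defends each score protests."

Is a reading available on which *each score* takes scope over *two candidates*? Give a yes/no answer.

No

The target quantifier *each score* is part of the relative clause *who defends each score*, which is itself inside the adjunct *when an author who defends each score protests*.
Both the relative clause and the enclosing adjunct are scope islands; QR cannot cross either.
*each score* is confined to the island and cannot take scope over *two candidates*.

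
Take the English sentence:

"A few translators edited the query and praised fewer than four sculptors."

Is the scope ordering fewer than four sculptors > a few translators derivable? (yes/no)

The target quantifier *fewer than four sculptors* is part of one conjunct of the coordinate structure (*praised fewer than four sculptors*).
A quantifier cannot raise out of one conjunct of a coordination across the whole coordinate structure — the CSC applies to QR.
So *fewer than four sculptors* cannot raise to a position above *a few translators*.

No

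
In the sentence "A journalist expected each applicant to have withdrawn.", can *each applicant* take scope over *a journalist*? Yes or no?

Yes

The ECM infinitive is scope-transparent — *each applicant* is free to raise above *a journalist*.
Clause-internal QR can adjoin the lower DP above the subject, yielding the inverse reading.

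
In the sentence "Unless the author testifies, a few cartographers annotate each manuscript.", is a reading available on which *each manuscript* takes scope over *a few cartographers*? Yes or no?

Although there is an adjunct clause, *each manuscript* is in the main clause, not inside the adjunct.
Ordinary QR to a clause-peripheral position gives the wide-scope LF for the lower DP.
The sentence is scopally ambiguous between *a few cartographers* > *each manuscript* and *each manuscript* > *a few cartographers*.

Yes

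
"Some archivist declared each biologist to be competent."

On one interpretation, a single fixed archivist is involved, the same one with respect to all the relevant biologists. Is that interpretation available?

Yes

This is the *some archivist* > *each biologist* reading.
Surface scope (*some archivist* > *each biologist*) is always derivable; islands only block QR, not in-situ interpretation.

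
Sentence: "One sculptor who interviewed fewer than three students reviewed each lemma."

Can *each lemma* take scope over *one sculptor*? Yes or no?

*each lemma* is a matrix argument; only *one sculptor* is modified by the relative clause *who interviewed fewer than three students*, so the RC island is irrelevant to the target quantifier.
No island intervenes, so both surface and inverse scope are derivable.

Yes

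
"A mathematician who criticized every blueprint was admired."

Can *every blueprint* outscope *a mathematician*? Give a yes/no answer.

No

Structurally, *every blueprint* is inside the relative clause *who criticized every blueprint*.
The relative clause forms an island for QR, so the quantifier is confined to the head noun's restrictor.
There is no licit LF on which *every blueprint* c-commands *a mathematician*.
(Only the surface reading survives: one fixed mathematician with respect to all the relevant blueprints.)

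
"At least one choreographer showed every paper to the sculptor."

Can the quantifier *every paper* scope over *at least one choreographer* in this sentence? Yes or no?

*at least one choreographer* and *every paper* are co-arguments of the matrix verb, with nothing but a clause-internal boundary between them.
Since no island is crossed, the inverse ordering is licensed alongside surface scope.

Yes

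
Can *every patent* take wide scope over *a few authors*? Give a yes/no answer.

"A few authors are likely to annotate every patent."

Yes

*every patent* is the object of the infinitival complement of a raising predicate; raising infinitives are transparent for QR, so the two DPs are in effect clausemates.
With no island boundary between them, the object can take inverse scope over the subject via ordinary QR within the clause.
Both orderings are possible: *a few authors* > *every patent* and *every patent* > *a few authors*.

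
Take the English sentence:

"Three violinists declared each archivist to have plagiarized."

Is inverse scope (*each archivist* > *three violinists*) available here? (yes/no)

Yes

This is an ECM construction: *each archivist* is the infinitival subject, Case-marked by the matrix verb, and the infinitive is transparent for QR.
Since no island is crossed, the inverse ordering is licensed alongside surface scope.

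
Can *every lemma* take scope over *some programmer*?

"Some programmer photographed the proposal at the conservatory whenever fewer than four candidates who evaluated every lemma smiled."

*every lemma* is embedded in the relative clause *who evaluated every lemma*, which is itself inside the adjunct *whenever fewer than four candidates who evaluated every lemma smiled*.
Both the relative clause and the enclosing adjunct are scope islands; QR cannot cross either.
So *every lemma* cannot raise to a position above *some programmer*.

No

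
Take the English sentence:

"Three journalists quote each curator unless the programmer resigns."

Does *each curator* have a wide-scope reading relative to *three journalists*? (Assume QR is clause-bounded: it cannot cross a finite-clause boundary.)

Yes

Neither queried DP is inside the adjunct, so the adjunct-island constraint does not apply.
With no island boundary between them, the object can take inverse scope over the subject via ordinary QR within the clause.
The sentence is scopally ambiguous between *three journalists* > *each curator* and *each curator* > *three journalists*.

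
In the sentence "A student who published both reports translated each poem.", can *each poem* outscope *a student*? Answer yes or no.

The relative clause *who published both reports* modifies *a student*, but *each poem* is not inside that relative clause — it is an argument of the matrix verb.
Ordinary QR to a clause-peripheral position gives the wide-scope LF for the lower DP.
So *each poem* > *a student* is among the available readings.

Yes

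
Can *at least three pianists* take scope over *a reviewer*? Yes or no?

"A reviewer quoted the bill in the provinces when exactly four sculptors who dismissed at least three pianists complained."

The DP *at least three pianists* is contained in the relative clause *who dismissed at least three pianists*, which is itself inside the adjunct *when exactly four sculptors who dismissed at least three pianists complained*.
Nested islands: the RC island is itself inside an adjunct island, so wide scope is doubly excluded.
*at least three pianists* > *a reviewer* would require crossing that boundary, which is illicit.

No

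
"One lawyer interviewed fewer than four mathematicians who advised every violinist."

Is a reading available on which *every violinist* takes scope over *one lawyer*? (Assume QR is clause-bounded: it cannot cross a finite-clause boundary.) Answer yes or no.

*every violinist* is embedded in the relative clause *who advised every violinist* modifying *fewer than four mathematicians*.
Relative clauses are scope islands: a quantifier cannot QR out of a relative clause to take scope in the matrix clause.
Hence only narrow scope for *every violinist* (under *one lawyer*) survives.

No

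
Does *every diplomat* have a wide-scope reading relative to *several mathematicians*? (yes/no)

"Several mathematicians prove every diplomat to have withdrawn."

Yes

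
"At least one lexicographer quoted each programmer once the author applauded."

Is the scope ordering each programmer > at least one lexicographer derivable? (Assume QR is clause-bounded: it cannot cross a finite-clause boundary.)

Although there is an adjunct clause, *each programmer* is in the main clause, not inside the adjunct.
Ordinary QR to a clause-peripheral position gives the wide-scope LF for the lower DP.
The sentence is scopally ambiguous between *at least one lexicographer* > *each programmer* and *each programmer* > *at least one lexicographer*.

Yes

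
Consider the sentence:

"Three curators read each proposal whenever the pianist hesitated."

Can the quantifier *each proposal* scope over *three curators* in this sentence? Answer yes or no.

Neither queried DP is inside the adjunct, so the adjunct-island constraint does not apply.
With no island boundary between them, the object can take inverse scope over the subject via ordinary QR within the clause.

Yes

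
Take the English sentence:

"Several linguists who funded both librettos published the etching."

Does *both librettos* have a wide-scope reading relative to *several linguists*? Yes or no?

No

Structurally, *both librettos* is inside the relative clause *who funded both librettos*.
Quantifiers inside a relative clause are trapped there; the RC boundary blocks QR.
*both librettos* is confined to the island and cannot take scope over *several linguists*.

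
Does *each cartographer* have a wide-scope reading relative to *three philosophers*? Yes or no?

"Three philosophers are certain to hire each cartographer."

Yes

Raising constructions are monoclausal for scope purposes; *each cartographer* is not separated from *three philosophers* by any island.
With no island boundary between them, the object can take inverse scope over the subject via ordinary QR within the clause.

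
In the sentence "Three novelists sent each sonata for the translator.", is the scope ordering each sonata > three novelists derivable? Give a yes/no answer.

*each sonata* is the matrix object and *three novelists* the matrix subject; the two are clausemates.
With no island boundary between them, the object can take inverse scope over the subject via ordinary QR within the clause.
So *each sonata* > *three novelists* is among the available readings.

Yes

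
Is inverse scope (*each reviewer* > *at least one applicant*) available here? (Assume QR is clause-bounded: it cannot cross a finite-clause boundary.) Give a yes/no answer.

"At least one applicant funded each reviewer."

*each reviewer* and *at least one applicant* are in the same minimal clause.
QR within a single clause is free, so the lower quantifier may take scope over the higher one.

Yes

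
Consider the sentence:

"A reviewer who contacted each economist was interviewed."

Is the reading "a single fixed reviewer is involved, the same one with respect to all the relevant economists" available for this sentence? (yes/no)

Yes

The described interpretation is the *a reviewer* > *each economist* scoping.
That is the surface-scope ordering, which is always one of the available readings — island constraints only ever restrict inverse scope.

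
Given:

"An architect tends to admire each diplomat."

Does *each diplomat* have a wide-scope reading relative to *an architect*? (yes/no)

*each diplomat* is inside a raising infinitive, which is transparent to QR (no CP barrier), so it behaves as a matrix argument.
Clause-internal QR can adjoin the lower DP above the subject, yielding the inverse reading.
The sentence is scopally ambiguous between *an architect* > *each diplomat* and *each diplomat* > *an architect*.

Yes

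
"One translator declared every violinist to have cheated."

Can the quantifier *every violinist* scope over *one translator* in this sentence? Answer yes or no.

*every violinist* is the subject of an ECM infinitive — the infinitival complement of an ECM verb is not a scope island, so *every violinist* can raise into the matrix clause.
Ordinary QR to a clause-peripheral position gives the wide-scope LF for the lower DP.

Yes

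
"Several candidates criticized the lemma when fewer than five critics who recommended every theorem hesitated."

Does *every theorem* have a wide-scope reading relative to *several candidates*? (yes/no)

*every theorem* sits inside the relative clause *who recommended every theorem*, which is itself inside the adjunct *when fewer than five critics who recommended every theorem hesitated*.
Nested islands: the RC island is itself inside an adjunct island, so wide scope is doubly excluded.
The inverse ordering *every theorem* > *several candidates* is therefore underivable.

No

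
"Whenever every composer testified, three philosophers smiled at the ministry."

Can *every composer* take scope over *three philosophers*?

*every composer* occurs within the adjunct clause *whenever every composer testified*.
Adverbial clauses are not L-marked, so they are barriers for QR — the quantifier cannot escape the adjunct.
So the wide-scope reading for *every composer* is blocked.

No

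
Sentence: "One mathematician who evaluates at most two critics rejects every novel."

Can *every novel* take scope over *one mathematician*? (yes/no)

Yes

The relative clause *who evaluates at most two critics* modifies *one mathematician*, but *every novel* is not inside that relative clause — it is an argument of the matrix verb.
QR within a single clause is free, so the lower quantifier may take scope over the higher one.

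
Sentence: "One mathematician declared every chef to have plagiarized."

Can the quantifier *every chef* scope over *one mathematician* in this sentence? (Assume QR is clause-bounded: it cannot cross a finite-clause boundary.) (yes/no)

Yes

*every chef* is the subject of an ECM infinitive — the infinitival complement of an ECM verb is not a scope island, so *every chef* can raise into the matrix clause.
No island intervenes, so both surface and inverse scope are derivable.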